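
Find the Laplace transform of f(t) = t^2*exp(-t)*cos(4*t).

L{cos(4t)} = s/(s^2 + 16).
Multiplying by e^(-t) shifts s → s + 1, so L{exp(-t)*cos(4*t)} = (s + 1)/((s + 1)^2 + 16).
Then apply L{t^2·g(t)} = (-1)^2 d^2/ds^2[G(s)] with G(s) = (s + 1)/((s + 1)^2 + 16):
differentiating 2 times and applying the sign gives 2*(s + 1)*(s^2 + 2*s - 47)/(s^2 + 2*s + 17)^3.

2*(s + 1)*(s^2 + 2*s - 47)/(s^2 + 2*s + 17)^3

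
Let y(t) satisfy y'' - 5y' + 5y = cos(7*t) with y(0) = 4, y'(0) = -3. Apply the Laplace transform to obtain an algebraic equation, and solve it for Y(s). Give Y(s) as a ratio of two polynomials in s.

Apply the Laplace transform to the equation.
Using L{y''} = s^2 Y - s·y(0) - y'(0) and L{y'} = sY - y(0), with y(0) = 4, y'(0) = -3, the left side becomes (s^2 - 5*s + 5)Y - (4*s - 23).
The right side is L{cos(7*t)} = s/(s^2 + 49).
So (s^2 - 5*s + 5)Y = s/(s^2 + 49) + (4*s - 23).
Isolate Y and clear denominators.

Y(s) = (4*s^3 - 23*s^2 + 197*s - 1127)/(s^4 - 5*s^3 + 54*s^2 - 245*s + 245)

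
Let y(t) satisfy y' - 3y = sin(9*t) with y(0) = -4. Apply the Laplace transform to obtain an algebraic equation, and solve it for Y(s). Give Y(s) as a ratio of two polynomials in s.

Take the Laplace transform of both sides.
The derivative rules (L{y'} = sY - y(0) = sY - (-4)) turn the left side into (s - 3)Y - (-4).
The right side is L{sin(9*t)} = 9/(s^2 + 81).
So (s - 3)Y = 9/(s^2 + 81) + (-4).
Isolate Y and clear denominators.

Y(s) = (-4*s^2 - 315)/(s^3 - 3*s^2 + 81*s - 243)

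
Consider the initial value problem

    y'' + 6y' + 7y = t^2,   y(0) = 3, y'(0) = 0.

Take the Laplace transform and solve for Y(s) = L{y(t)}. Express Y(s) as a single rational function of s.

Transform both sides with L{·}.
Using L{y''} = s^2 Y - s·y(0) - y'(0) and L{y'} = sY - y(0), with y(0) = 3, y'(0) = 0, the left side becomes (s^2 + 6*s + 7)Y - (3*s + 18).
The right side is L{t^2} = 2/s^3.
So (s^2 + 6*s + 7)Y = 2/s^3 + (3*s + 18).
Solve for Y(s) and write it as one ratio of polynomials.

Y(s) = (3*s^4 + 18*s^3 + 2)/(s^5 + 6*s^4 + 7*s^3)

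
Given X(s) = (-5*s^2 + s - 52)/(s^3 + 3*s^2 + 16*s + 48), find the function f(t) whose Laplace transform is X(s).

f(t) = sin(4*t) - cos(4*t) - 4*exp(-3*t)

Factor the denominator: s^3 + 3*s^2 + 16*s + 48 = (s + 3)*(s^2 + 16).
Partial fraction decomposition gives [-4/(s + 3)] + [-s/(s^2 + 16)] + [4/(s^2 + 16)].
Invert each term: -4/(s + 3) ↔ -4e^(-3t); -1·s/(s^2 + 16) ↔ -cos(4t); 1·4/(s^2 + 16) ↔ sin(4t).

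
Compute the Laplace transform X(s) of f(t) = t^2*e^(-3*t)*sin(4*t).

L{sin(4t)} = 4/(s^2 + 16).
Multiplying by e^(-3t) shifts s → s + 3, so L{e^(-3*t)*sin(4*t)} = 4/((s + 3)^2 + 16).
Then apply L{t^2·g(t)} = (-1)^2 d^2/ds^2[G(s)] with G(s) = 4/((s + 3)^2 + 16):
differentiating 2 times and applying the sign gives 8*(3*s^2 + 18*s + 11)/(s^2 + 6*s + 25)^3.

X(s) = 8*(3*s^2 + 18*s + 11)/(s^2 + 6*s + 25)^3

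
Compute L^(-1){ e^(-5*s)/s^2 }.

The factor e^(-5s) signals a time shift by c = 5 (second shifting theorem).
L{t} = 1!/s^2 = 1/s^2, so L^-1{s^(-2)} = t.
Hence the inverse is u(t - 5) times that function evaluated at t - 5.

Heaviside(t - 5)*(t - 5)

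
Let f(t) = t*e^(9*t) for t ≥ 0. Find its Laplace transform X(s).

L{e^(9t)} = 1/(s - 9).
Then apply L{t·g(t)} = -d/ds[G(s)] with G(s) = 1/(s - 9):
differentiating 1 time and applying the sign gives (s - 9)^(-2).

X(s) = (s - 9)^(-2)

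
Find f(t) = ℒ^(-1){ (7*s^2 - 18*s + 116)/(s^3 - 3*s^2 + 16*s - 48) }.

Factor the denominator: s^3 - 3*s^2 + 16*s - 48 = (s - 3)*(s^2 + 16).
Partial fraction decomposition gives [5/(s - 3)] + [2*s/(s^2 + 16)] + [-12/(s^2 + 16)].
Invert each term: 5/(s - 3) ↔ 5e^(3t); 2·s/(s^2 + 16) ↔ 2cos(4t); -3·4/(s^2 + 16) ↔ -3sin(4t).

f(t) = 5*exp(3*t) - 3*sin(4*t) + 2*cos(4*t)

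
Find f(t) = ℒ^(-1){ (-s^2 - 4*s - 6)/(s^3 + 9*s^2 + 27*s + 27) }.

f(t) = -3*t^2*exp(-3*t)/2 + 2*t*exp(-3*t) - exp(-3*t)

Factor the denominator: s^3 + 9*s^2 + 27*s + 27 = (s + 3)^3.
Partial fraction decomposition gives [-1/(s + 3)] + [2/(s + 3)^2] + [-3/(s + 3)^3].
Invert each term: -1/(s + 3) ↔ -e^(-3t); 2/(s + 3)^2 ↔ 2t·e^(-3t); -3/(s + 3)^3 ↔ (-3/2)t^2·e^(-3t).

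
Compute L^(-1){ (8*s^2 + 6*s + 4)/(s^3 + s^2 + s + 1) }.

sin(t) + 5*cos(t) + 3*exp(-t)

Factor the denominator: s^3 + s^2 + s + 1 = (s + 1)*(s^2 + 1).
Partial fraction decomposition gives [3/(s + 1)] + [5*s/(s^2 + 1)] + [1/(s^2 + 1)].
Invert each term: 3/(s + 1) ↔ 3e^(-t); 5·s/(s^2 + 1) ↔ 5cos(t); 1·1/(s^2 + 1) ↔ sin(t).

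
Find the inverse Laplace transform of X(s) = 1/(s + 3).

exp(-3*t)

Since L{e^(-3t)} = 1/(s + 3), the inverse is e^(-3*t).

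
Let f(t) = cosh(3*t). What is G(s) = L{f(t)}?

G(s) = s/(s^2 - 9)

L{cosh(3t)} = s/(s^2 - 9).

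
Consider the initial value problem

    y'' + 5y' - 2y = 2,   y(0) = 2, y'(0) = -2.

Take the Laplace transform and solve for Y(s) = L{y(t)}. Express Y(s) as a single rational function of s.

Apply the Laplace transform to the equation.
The derivative rules (L{y''} = s^2 Y - s·y(0) - y'(0) and L{y'} = sY - y(0), with y(0) = 2, y'(0) = -2) turn the left side into (s^2 + 5*s - 2)Y - (2*s + 8).
The right side is L{2} = 2/s.
So (s^2 + 5*s - 2)Y = 2/s + (2*s + 8).
Isolate Y and clear denominators.

Y(s) = (2*s^2 + 8*s + 2)/(s^3 + 5*s^2 - 2*s)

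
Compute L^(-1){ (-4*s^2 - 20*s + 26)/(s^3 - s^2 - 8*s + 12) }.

Factor the denominator: s^3 - s^2 - 8*s + 12 = (s - 2)^2*(s + 3).
Partial fraction decomposition gives [-6/(s - 2)] + [-6/(s - 2)^2] + [2/(s + 3)].
Invert each term: -6/(s - 2) ↔ -6e^(2t); -6/(s - 2)^2 ↔ -6t·e^(2t); 2/(s + 3) ↔ 2e^(-3t).

-6*t*exp(2*t) - 6*exp(2*t) + 2*exp(-3*t)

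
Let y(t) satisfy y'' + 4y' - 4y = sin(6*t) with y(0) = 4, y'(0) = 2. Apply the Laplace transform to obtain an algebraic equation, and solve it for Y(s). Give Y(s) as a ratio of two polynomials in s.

Y(s) = (4*s^3 + 18*s^2 + 144*s + 654)/(s^4 + 4*s^3 + 32*s^2 + 144*s - 144)

Transform both sides with L{·}.
With L{y''} = s^2 Y - s·y(0) - y'(0) and L{y'} = sY - y(0), with y(0) = 4, y'(0) = 2: the LHS transforms to (s^2 + 4*s - 4)Y - (4*s + 18).
The right side is L{sin(6*t)} = 6/(s^2 + 36).
So (s^2 + 4*s - 4)Y = 6/(s^2 + 36) + (4*s + 18).
Solve for Y(s) and write it as one ratio of polynomials.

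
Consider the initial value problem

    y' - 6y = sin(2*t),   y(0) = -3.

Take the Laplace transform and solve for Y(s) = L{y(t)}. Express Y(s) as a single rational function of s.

Take the Laplace transform of both sides.
With L{y'} = sY - y(0) = sY - (-3): the LHS transforms to (s - 6)Y - (-3).
The right side is L{sin(2*t)} = 2/(s^2 + 4).
So (s - 6)Y = 2/(s^2 + 4) + (-3).
Divide through and combine into a single rational function.

Y(s) = (-3*s^2 - 10)/(s^3 - 6*s^2 + 4*s - 24)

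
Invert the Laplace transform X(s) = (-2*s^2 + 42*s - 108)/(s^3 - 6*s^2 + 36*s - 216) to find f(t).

Factor the denominator: s^3 - 6*s^2 + 36*s - 216 = (s - 6)*(s^2 + 36).
Partial fraction decomposition gives [1/(s - 6)] + [-3*s/(s^2 + 36)] + [24/(s^2 + 36)].
Invert each term: 1/(s - 6) ↔ e^(6t); -3·s/(s^2 + 36) ↔ -3cos(6t); 4·6/(s^2 + 36) ↔ 4sin(6t).

f(t) = exp(6*t) + 4*sin(6*t) - 3*cos(6*t)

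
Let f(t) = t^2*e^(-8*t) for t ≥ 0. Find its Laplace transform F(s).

F(s) = 2/(s + 8)^3

L{e^(-8t)} = 1/(s + 8).
Then apply L{t^2·g(t)} = (-1)^2 d^2/ds^2[G(s)] with G(s) = 1/(s + 8):
differentiating 2 times and applying the sign gives 2/(s + 8)^3.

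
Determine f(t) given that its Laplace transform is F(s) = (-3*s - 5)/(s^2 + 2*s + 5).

f(t) = -exp(-t)*sin(2*t) - 3*exp(-t)*cos(2*t)

Complete the square in the denominator: s^2 + 2*s + 5 = (s + 1)^2 + 2^2.
Split the numerator to match: -3*s - 5 = -3·(s + 1) - 1·2.
Invert each term: -3·(s + 1)/((s + 1)^2 + 4) ↔ -3e^(-t)cos(2t); -1·2/((s + 1)^2 + 4) ↔ -e^(-t)sin(2t).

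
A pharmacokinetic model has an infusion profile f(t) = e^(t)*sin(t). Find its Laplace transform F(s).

F(s) = 1/((s - 1)^2 + 1)

L{sin(t)} = 1/(s^2 + 1).
By the first shifting theorem, multiplying by e^(t) replaces s with s - 1.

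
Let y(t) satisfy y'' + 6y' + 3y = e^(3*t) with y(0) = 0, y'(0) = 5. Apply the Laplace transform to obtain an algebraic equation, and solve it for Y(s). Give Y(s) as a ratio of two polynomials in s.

Take the Laplace transform of both sides.
Using L{y''} = s^2 Y - s·y(0) - y'(0) and L{y'} = sY - y(0), with y(0) = 0, y'(0) = 5, the left side becomes (s^2 + 6*s + 3)Y - (5).
The right side is L{e^(3*t)} = 1/(s - 3).
So (s^2 + 6*s + 3)Y = 1/(s - 3) + (5).
Solve for Y(s) and write it as one ratio of polynomials.

Y(s) = (5*s - 14)/(s^3 + 3*s^2 - 15*s - 9)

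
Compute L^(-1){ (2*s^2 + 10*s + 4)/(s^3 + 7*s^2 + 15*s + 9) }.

4*t*exp(-3*t) - exp(-t) + 3*exp(-3*t)

Factor the denominator: s^3 + 7*s^2 + 15*s + 9 = (s + 1)*(s + 3)^2.
Partial fraction decomposition gives [3/(s + 3)] + [4/(s + 3)^2] + [-1/(s + 1)].
Invert each term: 3/(s + 3) ↔ 3e^(-3t); 4/(s + 3)^2 ↔ 4t·e^(-3t); -1/(s + 1) ↔ -e^(-t).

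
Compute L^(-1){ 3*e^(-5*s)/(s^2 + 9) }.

The factor e^(-5s) signals a time shift by c = 5 (second shifting theorem).
L{sin(3t)} = 3/(s^2 + 9), so L^-1{3/(s^2 + 9)} = sin(3*t).
Hence the inverse is u(t - 5) times that function evaluated at t - 5.

Heaviside(t - 5)*(sin(3*t - 15))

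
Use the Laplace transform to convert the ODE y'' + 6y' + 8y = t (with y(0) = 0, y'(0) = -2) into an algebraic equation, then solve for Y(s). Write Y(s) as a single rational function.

Apply the Laplace transform to the equation.
Using L{y''} = s^2 Y - s·y(0) - y'(0) and L{y'} = sY - y(0), with y(0) = 0, y'(0) = -2, the left side becomes (s^2 + 6*s + 8)Y - (-2).
The right side is L{t} = s^(-2).
So (s^2 + 6*s + 8)Y = s^(-2) + (-2).
Divide through and combine into a single rational function.

Y(s) = (-2*s^2 + 1)/(s^4 + 6*s^3 + 8*s^2)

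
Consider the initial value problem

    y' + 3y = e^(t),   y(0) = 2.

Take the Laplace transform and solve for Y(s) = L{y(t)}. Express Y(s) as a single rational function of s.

Take the Laplace transform of both sides.
The derivative rules (L{y'} = sY - y(0) = sY - 2) turn the left side into (s + 3)Y - (2).
The right side is L{e^(t)} = 1/(s - 1).
So (s + 3)Y = 1/(s - 1) + (2).
Isolate Y and clear denominators.

Y(s) = (2*s - 1)/(s^2 + 2*s - 3)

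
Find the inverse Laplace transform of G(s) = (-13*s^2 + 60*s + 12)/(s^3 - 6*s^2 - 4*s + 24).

Factor the denominator: s^3 - 6*s^2 - 4*s + 24 = (s - 6)*(s - 2)*(s + 2).
Partial fraction decomposition gives [-3/(s - 6)] + [-5/(s - 2)] + [-5/(s + 2)].
Invert each term: -3/(s - 6) ↔ -3e^(6t); -5/(s - 2) ↔ -5e^(2t); -5/(s + 2) ↔ -5e^(-2t).

-3*exp(6*t) - 5*exp(2*t) - 5*exp(-2*t)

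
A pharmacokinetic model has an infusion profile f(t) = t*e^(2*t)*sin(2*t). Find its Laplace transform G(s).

G(s) = 4*(s - 2)/(s^2 - 4*s + 8)^2

L{sin(2t)} = 2/(s^2 + 4).
Multiplying by e^(2t) shifts s → s - 2, so L{e^(2*t)*sin(2*t)} = 2/((s - 2)^2 + 4).
Then apply L{t·g(t)} = -d/ds[H(s)] with H(s) = 2/((s - 2)^2 + 4):
differentiating 1 time and applying the sign gives 4*(s - 2)/(s^2 - 4*s + 8)^2.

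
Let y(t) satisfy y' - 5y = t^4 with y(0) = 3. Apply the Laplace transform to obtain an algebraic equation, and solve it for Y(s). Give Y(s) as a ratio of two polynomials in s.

Y(s) = (3*s^5 + 24)/(s^6 - 5*s^5)

Apply the Laplace transform to the equation.
Using L{y'} = sY - y(0) = sY - 3, the left side becomes (s - 5)Y - (3).
The right side is L{t^4} = 24/s^5.
So (s - 5)Y = 24/s^5 + (3).
Divide through and combine into a single rational function.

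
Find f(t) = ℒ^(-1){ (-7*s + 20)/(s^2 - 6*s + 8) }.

f(t) = -4*exp(4*t) - 3*exp(2*t)

Factor the denominator: s^2 - 6*s + 8 = (s - 4)*(s - 2).
Partial fraction decomposition gives [-4/(s - 4)] + [-3/(s - 2)].
Invert each term: -4/(s - 4) ↔ -4e^(4t); -3/(s - 2) ↔ -3e^(2t).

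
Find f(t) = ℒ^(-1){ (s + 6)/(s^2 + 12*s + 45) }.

Rewrite the denominator: s^2 + 12*s + 45 = (s + 6)^2 + 9.
The form in (s + 6) signals a first-shifting-theorem factor e^(-6t).
Since L{cos(3t)} = s/(s^2 + 9), the inverse is e^(-6*t)*cos(3*t).

f(t) = exp(-6*t)*cos(3*t)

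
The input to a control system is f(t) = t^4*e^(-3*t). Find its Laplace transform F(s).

L{t^4} = 4!/s^5 = 24/s^5.
By the first shifting theorem, multiplying by e^(-3t) replaces s with s + 3.

F(s) = 24/(s + 3)^5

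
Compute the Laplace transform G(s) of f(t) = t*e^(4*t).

L{e^(4t)} = 1/(s - 4).
Then apply L{t·g(t)} = -d/ds[H(s)] with H(s) = 1/(s - 4):
differentiating 1 time and applying the sign gives (s - 4)^(-2).

G(s) = (s - 4)^(-2)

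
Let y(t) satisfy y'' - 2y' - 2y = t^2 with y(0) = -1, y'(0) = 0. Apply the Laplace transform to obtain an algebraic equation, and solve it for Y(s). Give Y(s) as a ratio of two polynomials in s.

Y(s) = (-s^4 + 2*s^3 + 2)/(s^5 - 2*s^4 - 2*s^3)

Laplace-transform each side.
With L{y''} = s^2 Y - s·y(0) - y'(0) and L{y'} = sY - y(0), with y(0) = -1, y'(0) = 0: the LHS transforms to (s^2 - 2*s - 2)Y - (-s + 2).
The right side is L{t^2} = 2/s^3.
So (s^2 - 2*s - 2)Y = 2/s^3 + (-s + 2).
Isolate Y and clear denominators.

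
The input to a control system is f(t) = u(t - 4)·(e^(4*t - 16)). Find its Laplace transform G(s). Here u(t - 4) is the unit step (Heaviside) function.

G(s) = exp(-4*s)/(s - 4)

By the second shifting theorem, L{u(t - c)·g(t - c)} = e^(-cs)·H(s) with c = 4 and H(s) = L{g(t)}.
L{e^(4t)} = 1/(s - 4).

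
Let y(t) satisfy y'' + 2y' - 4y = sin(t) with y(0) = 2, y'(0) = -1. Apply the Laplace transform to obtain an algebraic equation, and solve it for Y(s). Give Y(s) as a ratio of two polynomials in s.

Y(s) = (2*s^3 + 3*s^2 + 2*s + 4)/(s^4 + 2*s^3 - 3*s^2 + 2*s - 4)

Transform both sides with L{·}.
Using L{y''} = s^2 Y - s·y(0) - y'(0) and L{y'} = sY - y(0), with y(0) = 2, y'(0) = -1, the left side becomes (s^2 + 2*s - 4)Y - (2*s + 3).
The right side is L{sin(t)} = 1/(s^2 + 1).
So (s^2 + 2*s - 4)Y = 1/(s^2 + 1) + (2*s + 3).
Solve for Y(s) and write it as one ratio of polynomials.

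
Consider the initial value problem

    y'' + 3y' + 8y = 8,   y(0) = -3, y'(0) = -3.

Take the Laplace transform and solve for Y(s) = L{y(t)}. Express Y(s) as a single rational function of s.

Y(s) = (-3*s^2 - 12*s + 8)/(s^3 + 3*s^2 + 8*s)

Laplace-transform each side.
With L{y''} = s^2 Y - s·y(0) - y'(0) and L{y'} = sY - y(0), with y(0) = -3, y'(0) = -3: the LHS transforms to (s^2 + 3*s + 8)Y - (-3*s - 12).
The right side is L{8} = 8/s.
So (s^2 + 3*s + 8)Y = 8/s + (-3*s - 12).
Divide through and combine into a single rational function.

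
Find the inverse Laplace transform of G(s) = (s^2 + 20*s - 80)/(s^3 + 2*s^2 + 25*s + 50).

2*sin(5*t) + 5*cos(5*t) - 4*exp(-2*t)

Factor the denominator: s^3 + 2*s^2 + 25*s + 50 = (s + 2)*(s^2 + 25).
Partial fraction decomposition gives [-4/(s + 2)] + [5*s/(s^2 + 25)] + [10/(s^2 + 25)].
Invert each term: -4/(s + 2) ↔ -4e^(-2t); 5·s/(s^2 + 25) ↔ 5cos(5t); 2·5/(s^2 + 25) ↔ 2sin(5t).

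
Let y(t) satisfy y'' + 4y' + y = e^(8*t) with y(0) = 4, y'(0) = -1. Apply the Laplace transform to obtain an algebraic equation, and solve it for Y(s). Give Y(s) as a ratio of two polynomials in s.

Y(s) = (4*s^2 - 17*s - 119)/(s^3 - 4*s^2 - 31*s - 8)

Take the Laplace transform of both sides.
With L{y''} = s^2 Y - s·y(0) - y'(0) and L{y'} = sY - y(0), with y(0) = 4, y'(0) = -1: the LHS transforms to (s^2 + 4*s + 1)Y - (4*s + 15).
The right side is L{e^(8*t)} = 1/(s - 8).
So (s^2 + 4*s + 1)Y = 1/(s - 8) + (4*s + 15).
Solve for Y(s) and write it as one ratio of polynomials.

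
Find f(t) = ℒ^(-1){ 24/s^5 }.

f(t) = t^4

Since L{t^4} = 4!/s^5 = 24/s^5, the inverse is t^4.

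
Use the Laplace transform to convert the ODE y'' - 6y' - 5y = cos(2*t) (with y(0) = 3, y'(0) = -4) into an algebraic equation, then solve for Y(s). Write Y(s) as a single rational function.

Transform both sides with L{·}.
Using L{y''} = s^2 Y - s·y(0) - y'(0) and L{y'} = sY - y(0), with y(0) = 3, y'(0) = -4, the left side becomes (s^2 - 6*s - 5)Y - (3*s - 22).
The right side is L{cos(2*t)} = s/(s^2 + 4).
So (s^2 - 6*s - 5)Y = s/(s^2 + 4) + (3*s - 22).
Isolate Y and clear denominators.

Y(s) = (3*s^3 - 22*s^2 + 13*s - 88)/(s^4 - 6*s^3 - s^2 - 24*s - 20)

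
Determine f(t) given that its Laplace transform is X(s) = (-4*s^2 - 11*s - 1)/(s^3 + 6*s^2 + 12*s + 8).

Factor the denominator: s^3 + 6*s^2 + 12*s + 8 = (s + 2)^3.
Partial fraction decomposition gives [-4/(s + 2)] + [5/(s + 2)^2] + [5/(s + 2)^3].
Invert each term: -4/(s + 2) ↔ -4e^(-2t); 5/(s + 2)^2 ↔ 5t·e^(-2t); 5/(s + 2)^3 ↔ (5/2)t^2·e^(-2t).

f(t) = 5*t^2*exp(-2*t)/2 + 5*t*exp(-2*t) - 4*exp(-2*t)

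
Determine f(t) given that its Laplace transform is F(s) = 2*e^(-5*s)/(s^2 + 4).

f(t) = Heaviside(t - 5)*(sin(2*t - 10))

The factor e^(-5s) signals a time shift by c = 5 (second shifting theorem).
L{sin(2t)} = 2/(s^2 + 4), so L^-1{2/(s^2 + 4)} = sin(2*t).
Hence the inverse is u(t - 5) times that function evaluated at t - 5.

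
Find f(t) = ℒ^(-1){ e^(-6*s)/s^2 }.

f(t) = Heaviside(t - 6)*(t - 6)

The factor e^(-6s) signals a time shift by c = 6 (second shifting theorem).
L{t} = 1!/s^2 = 1/s^2, so L^-1{s^(-2)} = t.
Hence the inverse is u(t - 6) times that function evaluated at t - 6.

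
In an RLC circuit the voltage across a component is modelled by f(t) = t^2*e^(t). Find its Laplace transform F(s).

F(s) = 2/(s - 1)^3

L{e^(t)} = 1/(s - 1).
Then apply L{t^2·g(t)} = (-1)^2 d^2/ds^2[G(s)] with G(s) = 1/(s - 1):
differentiating 2 times and applying the sign gives 2/(s - 1)^3.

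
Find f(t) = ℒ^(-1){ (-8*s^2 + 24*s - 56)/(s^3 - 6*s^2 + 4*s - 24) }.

Factor the denominator: s^3 - 6*s^2 + 4*s - 24 = (s - 6)*(s^2 + 4).
Partial fraction decomposition gives [-5/(s - 6)] + [-3*s/(s^2 + 4)] + [6/(s^2 + 4)].
Invert each term: -5/(s - 6) ↔ -5e^(6t); -3·s/(s^2 + 4) ↔ -3cos(2t); 3·2/(s^2 + 4) ↔ 3sin(2t).

f(t) = -5*exp(6*t) + 3*sin(2*t) - 3*cos(2*t)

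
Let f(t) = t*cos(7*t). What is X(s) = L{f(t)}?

L{cos(7t)} = s/(s^2 + 49).
Then apply L{t·g(t)} = -d/ds[G(s)] with G(s) = s/(s^2 + 49):
differentiating 1 time and applying the sign gives (s - 7)*(s + 7)/(s^2 + 49)^2.

X(s) = (s - 7)*(s + 7)/(s^2 + 49)^2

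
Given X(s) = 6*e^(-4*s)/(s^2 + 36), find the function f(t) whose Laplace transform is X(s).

f(t) = Heaviside(t - 4)*(sin(6*t - 24))

The factor e^(-4s) signals a time shift by c = 4 (second shifting theorem).
L{sin(6t)} = 6/(s^2 + 36), so L^-1{6/(s^2 + 36)} = sin(6*t).
Hence the inverse is u(t - 4) times that function evaluated at t - 4.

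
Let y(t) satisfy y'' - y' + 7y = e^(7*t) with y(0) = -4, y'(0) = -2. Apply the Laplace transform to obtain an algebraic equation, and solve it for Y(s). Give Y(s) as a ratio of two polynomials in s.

Take the Laplace transform of both sides.
Using L{y''} = s^2 Y - s·y(0) - y'(0) and L{y'} = sY - y(0), with y(0) = -4, y'(0) = -2, the left side becomes (s^2 - s + 7)Y - (-4*s + 2).
The right side is L{e^(7*t)} = 1/(s - 7).
So (s^2 - s + 7)Y = 1/(s - 7) + (-4*s + 2).
Isolate Y and clear denominators.

Y(s) = (-4*s^2 + 30*s - 13)/(s^3 - 8*s^2 + 14*s - 49)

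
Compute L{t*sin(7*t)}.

14*s/(s^2 + 49)^2

L{sin(7t)} = 7/(s^2 + 49).
Then apply L{t·g(t)} = -d/ds[G(s)] with G(s) = 7/(s^2 + 49):
differentiating 1 time and applying the sign gives 14*s/(s^2 + 49)^2.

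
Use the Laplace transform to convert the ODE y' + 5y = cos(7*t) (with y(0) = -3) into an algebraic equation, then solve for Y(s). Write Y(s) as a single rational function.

Apply the Laplace transform to the equation.
Using L{y'} = sY - y(0) = sY - (-3), the left side becomes (s + 5)Y - (-3).
The right side is L{cos(7*t)} = s/(s^2 + 49).
So (s + 5)Y = s/(s^2 + 49) + (-3).
Solve for Y(s) and write it as one ratio of polynomials.

Y(s) = (-3*s^2 + s - 147)/(s^3 + 5*s^2 + 49*s + 245)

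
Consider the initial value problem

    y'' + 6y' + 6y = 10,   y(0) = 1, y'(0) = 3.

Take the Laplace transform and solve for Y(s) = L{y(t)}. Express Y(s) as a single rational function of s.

Take the Laplace transform of both sides.
With L{y''} = s^2 Y - s·y(0) - y'(0) and L{y'} = sY - y(0), with y(0) = 1, y'(0) = 3: the LHS transforms to (s^2 + 6*s + 6)Y - (s + 9).
The right side is L{10} = 10/s.
So (s^2 + 6*s + 6)Y = 10/s + (s + 9).
Divide through and combine into a single rational function.

Y(s) = (s^2 + 9*s + 10)/(s^3 + 6*s^2 + 6*s)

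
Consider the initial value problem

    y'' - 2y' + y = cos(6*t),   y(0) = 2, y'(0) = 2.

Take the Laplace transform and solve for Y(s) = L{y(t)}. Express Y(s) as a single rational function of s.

Y(s) = (2*s^3 - 2*s^2 + 73*s - 72)/(s^4 - 2*s^3 + 37*s^2 - 72*s + 36)

Apply the Laplace transform to the equation.
The derivative rules (L{y''} = s^2 Y - s·y(0) - y'(0) and L{y'} = sY - y(0), with y(0) = 2, y'(0) = 2) turn the left side into (s^2 - 2*s + 1)Y - (2*s - 2).
The right side is L{cos(6*t)} = s/(s^2 + 36).
So (s^2 - 2*s + 1)Y = s/(s^2 + 36) + (2*s - 2).
Solve for Y(s) and write it as one ratio of polynomials.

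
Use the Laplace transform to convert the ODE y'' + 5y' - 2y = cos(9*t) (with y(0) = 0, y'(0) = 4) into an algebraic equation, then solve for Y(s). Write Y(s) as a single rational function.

Y(s) = (4*s^2 + s + 324)/(s^4 + 5*s^3 + 79*s^2 + 405*s - 162)

Apply the Laplace transform to the equation.
The derivative rules (L{y''} = s^2 Y - s·y(0) - y'(0) and L{y'} = sY - y(0), with y(0) = 0, y'(0) = 4) turn the left side into (s^2 + 5*s - 2)Y - (4).
The right side is L{cos(9*t)} = s/(s^2 + 81).
So (s^2 + 5*s - 2)Y = s/(s^2 + 81) + (4).
Solve for Y(s) and write it as one ratio of polynomials.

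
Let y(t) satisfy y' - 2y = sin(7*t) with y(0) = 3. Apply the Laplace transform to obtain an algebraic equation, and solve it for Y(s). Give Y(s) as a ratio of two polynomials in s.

Y(s) = (3*s^2 + 154)/(s^3 - 2*s^2 + 49*s - 98)

Transform both sides with L{·}.
Using L{y'} = sY - y(0) = sY - 3, the left side becomes (s - 2)Y - (3).
The right side is L{sin(7*t)} = 7/(s^2 + 49).
So (s - 2)Y = 7/(s^2 + 49) + (3).
Solve for Y(s) and write it as one ratio of polynomials.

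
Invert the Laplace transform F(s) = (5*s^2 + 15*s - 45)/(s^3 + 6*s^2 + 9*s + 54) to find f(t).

Factor the denominator: s^3 + 6*s^2 + 9*s + 54 = (s + 6)*(s^2 + 9).
Partial fraction decomposition gives [1/(s + 6)] + [4*s/(s^2 + 9)] + [-9/(s^2 + 9)].
Invert each term: 1/(s + 6) ↔ e^(-6t); 4·s/(s^2 + 9) ↔ 4cos(3t); -3·3/(s^2 + 9) ↔ -3sin(3t).

f(t) = -3*sin(3*t) + 4*cos(3*t) + exp(-6*t)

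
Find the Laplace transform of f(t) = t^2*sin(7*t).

L{sin(7t)} = 7/(s^2 + 49).
Then apply L{t^2·g(t)} = (-1)^2 d^2/ds^2[G(s)] with G(s) = 7/(s^2 + 49):
differentiating 2 times and applying the sign gives 14*(3*s^2 - 49)/(s^2 + 49)^3.

14*(3*s^2 - 49)/(s^2 + 49)^3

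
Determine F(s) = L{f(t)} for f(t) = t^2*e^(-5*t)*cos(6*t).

F(s) = 2*(s + 5)*(s^2 + 10*s - 83)/(s^2 + 10*s + 61)^3

L{cos(6t)} = s/(s^2 + 36).
Multiplying by e^(-5t) shifts s → s + 5, so L{e^(-5*t)*cos(6*t)} = (s + 5)/((s + 5)^2 + 36).
Then apply L{t^2·g(t)} = (-1)^2 d^2/ds^2[G(s)] with G(s) = (s + 5)/((s + 5)^2 + 36):
differentiating 2 times and applying the sign gives 2*(s + 5)*(s^2 + 10*s - 83)/(s^2 + 10*s + 61)^3.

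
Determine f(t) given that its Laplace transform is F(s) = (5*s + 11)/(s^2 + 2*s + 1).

Factor the denominator: s^2 + 2*s + 1 = (s + 1)^2.
Partial fraction decomposition gives [5/(s + 1)] + [6/(s + 1)^2].
Invert each term: 5/(s + 1) ↔ 5e^(-t); 6/(s + 1)^2 ↔ 6t·e^(-t).

f(t) = 6*t*exp(-t) + 5*exp(-t)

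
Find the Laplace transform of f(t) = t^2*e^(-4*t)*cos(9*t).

2*(s + 4)*(s^2 + 8*s - 227)/(s^2 + 8*s + 97)^3

L{cos(9t)} = s/(s^2 + 81).
Multiplying by e^(-4t) shifts s → s + 4, so L{e^(-4*t)*cos(9*t)} = (s + 4)/((s + 4)^2 + 81).
Then apply L{t^2·g(t)} = (-1)^2 d^2/ds^2[G(s)] with G(s) = (s + 4)/((s + 4)^2 + 81):
differentiating 2 times and applying the sign gives 2*(s + 4)*(s^2 + 8*s - 227)/(s^2 + 8*s + 97)^3.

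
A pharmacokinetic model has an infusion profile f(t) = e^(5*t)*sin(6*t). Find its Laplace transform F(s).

L{sin(6t)} = 6/(s^2 + 36).
By the first shifting theorem, multiplying by e^(5t) replaces s with s - 5.

F(s) = 6/((s - 5)^2 + 36)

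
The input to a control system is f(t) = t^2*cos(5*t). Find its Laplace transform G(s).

G(s) = 2*s*(s^2 - 75)/(s^2 + 25)^3

L{cos(5t)} = s/(s^2 + 25).
Then apply L{t^2·g(t)} = (-1)^2 d^2/ds^2[H(s)] with H(s) = s/(s^2 + 25):
differentiating 2 times and applying the sign gives 2*s*(s^2 - 75)/(s^2 + 25)^3.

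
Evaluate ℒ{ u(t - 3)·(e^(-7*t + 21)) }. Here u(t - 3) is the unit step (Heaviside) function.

By the second shifting theorem, L{u(t - c)·g(t - c)} = e^(-cs)·G(s) with c = 3 and G(s) = L{g(t)}.
L{e^(-7t)} = 1/(s + 7).

exp(-3*s)/(s + 7)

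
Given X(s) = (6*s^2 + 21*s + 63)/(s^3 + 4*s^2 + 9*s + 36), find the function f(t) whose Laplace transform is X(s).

Factor the denominator: s^3 + 4*s^2 + 9*s + 36 = (s + 4)*(s^2 + 9).
Partial fraction decomposition gives [3/(s + 4)] + [3*s/(s^2 + 9)] + [9/(s^2 + 9)].
Invert each term: 3/(s + 4) ↔ 3e^(-4t); 3·s/(s^2 + 9) ↔ 3cos(3t); 3·3/(s^2 + 9) ↔ 3sin(3t).

f(t) = 3*sin(3*t) + 3*cos(3*t) + 3*exp(-4*t)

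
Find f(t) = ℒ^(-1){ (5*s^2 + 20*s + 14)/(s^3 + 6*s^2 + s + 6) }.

Factor the denominator: s^3 + 6*s^2 + s + 6 = (s + 6)*(s^2 + 1).
Partial fraction decomposition gives [2/(s + 6)] + [3*s/(s^2 + 1)] + [2/(s^2 + 1)].
Invert each term: 2/(s + 6) ↔ 2e^(-6t); 3·s/(s^2 + 1) ↔ 3cos(t); 2·1/(s^2 + 1) ↔ 2sin(t).

f(t) = 2*sin(t) + 3*cos(t) + 2*exp(-6*t)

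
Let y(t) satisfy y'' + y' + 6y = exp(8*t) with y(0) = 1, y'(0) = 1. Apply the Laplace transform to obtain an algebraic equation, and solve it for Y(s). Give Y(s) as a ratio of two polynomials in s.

Y(s) = (s^2 - 6*s - 15)/(s^3 - 7*s^2 - 2*s - 48)

Transform both sides with L{·}.
Using L{y''} = s^2 Y - s·y(0) - y'(0) and L{y'} = sY - y(0), with y(0) = 1, y'(0) = 1, the left side becomes (s^2 + s + 6)Y - (s + 2).
The right side is L{exp(8*t)} = 1/(s - 8).
So (s^2 + s + 6)Y = 1/(s - 8) + (s + 2).
Solve for Y(s) and write it as one ratio of polynomials.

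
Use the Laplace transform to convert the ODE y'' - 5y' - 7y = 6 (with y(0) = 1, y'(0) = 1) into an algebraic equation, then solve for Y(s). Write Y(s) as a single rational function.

Y(s) = (s^2 - 4*s + 6)/(s^3 - 5*s^2 - 7*s)

Transform both sides with L{·}.
With L{y''} = s^2 Y - s·y(0) - y'(0) and L{y'} = sY - y(0), with y(0) = 1, y'(0) = 1: the LHS transforms to (s^2 - 5*s - 7)Y - (s - 4).
The right side is L{6} = 6/s.
So (s^2 - 5*s - 7)Y = 6/s + (s - 4).
Solve for Y(s) and write it as one ratio of polynomials.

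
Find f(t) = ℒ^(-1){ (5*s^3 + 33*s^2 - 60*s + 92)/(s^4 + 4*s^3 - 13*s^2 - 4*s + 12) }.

f(t) = 6*exp(2*t) - 5*exp(t) + 6*exp(-t) - 2*exp(-6*t)

Factor the denominator: s^4 + 4*s^3 - 13*s^2 - 4*s + 12 = (s - 2)*(s - 1)*(s + 1)*(s + 6).
Partial fraction decomposition gives [-5/(s - 1)] + [6/(s + 1)] + [-2/(s + 6)] + [6/(s - 2)].
Invert each term: -5/(s - 1) ↔ -5e^(t); 6/(s + 1) ↔ 6e^(-t); -2/(s + 6) ↔ -2e^(-6t); 6/(s - 2) ↔ 6e^(2t).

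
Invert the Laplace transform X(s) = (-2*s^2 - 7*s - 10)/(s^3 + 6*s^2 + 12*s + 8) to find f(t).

f(t) = -2*t^2*exp(-2*t) + t*exp(-2*t) - 2*exp(-2*t)

Factor the denominator: s^3 + 6*s^2 + 12*s + 8 = (s + 2)^3.
Partial fraction decomposition gives [-2/(s + 2)] + [(s + 2)^(-2)] + [-4/(s + 2)^3].
Invert each term: -2/(s + 2) ↔ -2e^(-2t); 1/(s + 2)^2 ↔ t·e^(-2t); -4/(s + 2)^3 ↔ (-2)t^2·e^(-2t).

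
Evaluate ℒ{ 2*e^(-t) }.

2/(s + 1)

L{2} = 2/s.
By the first shifting theorem, multiplying by e^(-t) replaces s with s + 1.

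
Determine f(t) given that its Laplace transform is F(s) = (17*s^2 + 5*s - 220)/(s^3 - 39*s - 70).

Factor the denominator: s^3 - 39*s - 70 = (s - 7)*(s + 2)*(s + 5).
Partial fraction decomposition gives [6/(s + 2)] + [6/(s - 7)] + [5/(s + 5)].
Invert each term: 6/(s + 2) ↔ 6e^(-2t); 6/(s - 7) ↔ 6e^(7t); 5/(s + 5) ↔ 5e^(-5t).

f(t) = 6*exp(7*t) + 6*exp(-2*t) + 5*exp(-5*t)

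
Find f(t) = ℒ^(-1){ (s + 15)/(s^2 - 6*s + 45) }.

Complete the square in the denominator: s^2 - 6*s + 45 = (s - 3)^2 + 6^2.
Split the numerator to match: s + 15 = 1·(s - 3) + 3·6.
Invert each term: 1·(s - 3)/((s - 3)^2 + 36) ↔ e^(3t)cos(6t); 3·6/((s - 3)^2 + 36) ↔ 3e^(3t)sin(6t).

f(t) = 3*exp(3*t)*sin(6*t) + exp(3*t)*cos(6*t)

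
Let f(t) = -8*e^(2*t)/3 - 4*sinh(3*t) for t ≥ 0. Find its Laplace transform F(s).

By linearity of the Laplace transform, transform each term separately.
(-4)·[L{sinh(3t)} = 3/(s^2 - 9)]; (-8/3)·[L{e^(2t)} = 1/(s - 2)].

F(s) = -12/(s^2 - 9) - 8/(3*(s - 2))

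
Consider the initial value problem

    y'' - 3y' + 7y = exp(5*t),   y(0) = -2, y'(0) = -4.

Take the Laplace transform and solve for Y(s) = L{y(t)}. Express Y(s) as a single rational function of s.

Transform both sides with L{·}.
Using L{y''} = s^2 Y - s·y(0) - y'(0) and L{y'} = sY - y(0), with y(0) = -2, y'(0) = -4, the left side becomes (s^2 - 3*s + 7)Y - (-2*s + 2).
The right side is L{exp(5*t)} = 1/(s - 5).
So (s^2 - 3*s + 7)Y = 1/(s - 5) + (-2*s + 2).
Isolate Y and clear denominators.

Y(s) = (-2*s^2 + 12*s - 9)/(s^3 - 8*s^2 + 22*s - 35)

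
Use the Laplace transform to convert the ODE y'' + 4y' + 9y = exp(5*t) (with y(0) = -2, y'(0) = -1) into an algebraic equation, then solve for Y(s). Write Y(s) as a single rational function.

Y(s) = (-2*s^2 + s + 46)/(s^3 - s^2 - 11*s - 45)

Take the Laplace transform of both sides.
With L{y''} = s^2 Y - s·y(0) - y'(0) and L{y'} = sY - y(0), with y(0) = -2, y'(0) = -1: the LHS transforms to (s^2 + 4*s + 9)Y - (-2*s - 9).
The right side is L{exp(5*t)} = 1/(s - 5).
So (s^2 + 4*s + 9)Y = 1/(s - 5) + (-2*s - 9).
Divide through and combine into a single rational function.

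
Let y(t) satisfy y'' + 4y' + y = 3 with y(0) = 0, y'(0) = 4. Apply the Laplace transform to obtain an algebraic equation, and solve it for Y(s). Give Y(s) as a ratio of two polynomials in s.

Take the Laplace transform of both sides.
Using L{y''} = s^2 Y - s·y(0) - y'(0) and L{y'} = sY - y(0), with y(0) = 0, y'(0) = 4, the left side becomes (s^2 + 4*s + 1)Y - (4).
The right side is L{3} = 3/s.
So (s^2 + 4*s + 1)Y = 3/s + (4).
Isolate Y and clear denominators.

Y(s) = (4*s + 3)/(s^3 + 4*s^2 + s)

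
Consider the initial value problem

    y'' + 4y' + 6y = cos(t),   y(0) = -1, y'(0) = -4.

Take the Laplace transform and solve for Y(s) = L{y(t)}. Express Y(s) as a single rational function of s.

Y(s) = (-s^3 - 8*s^2 - 8)/(s^4 + 4*s^3 + 7*s^2 + 4*s + 6)

Laplace-transform each side.
With L{y''} = s^2 Y - s·y(0) - y'(0) and L{y'} = sY - y(0), with y(0) = -1, y'(0) = -4: the LHS transforms to (s^2 + 4*s + 6)Y - (-s - 8).
The right side is L{cos(t)} = s/(s^2 + 1).
So (s^2 + 4*s + 6)Y = s/(s^2 + 1) + (-s - 8).
Divide through and combine into a single rational function.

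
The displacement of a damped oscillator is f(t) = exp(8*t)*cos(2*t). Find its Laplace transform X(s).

L{cos(2t)} = s/(s^2 + 4).
By the first shifting theorem, multiplying by e^(8t) replaces s with s - 8.

X(s) = (s - 8)/((s - 8)^2 + 4)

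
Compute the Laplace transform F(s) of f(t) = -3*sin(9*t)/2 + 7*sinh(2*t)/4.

F(s) = -27/(2*(s^2 + 81)) + 7/(2*(s^2 - 4))

By linearity of the Laplace transform, transform each term separately.
(-3/2)·[L{sin(9t)} = 9/(s^2 + 81)]; (7/4)·[L{sinh(2t)} = 2/(s^2 - 4)].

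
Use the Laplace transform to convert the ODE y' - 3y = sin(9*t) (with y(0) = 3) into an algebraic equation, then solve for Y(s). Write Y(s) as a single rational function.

Transform both sides with L{·}.
Using L{y'} = sY - y(0) = sY - 3, the left side becomes (s - 3)Y - (3).
The right side is L{sin(9*t)} = 9/(s^2 + 81).
So (s - 3)Y = 9/(s^2 + 81) + (3).
Solve for Y(s) and write it as one ratio of polynomials.

Y(s) = (3*s^2 + 252)/(s^3 - 3*s^2 + 81*s - 243)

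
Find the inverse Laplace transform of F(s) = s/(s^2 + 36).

cos(6*t)

Since L{cos(6t)} = s/(s^2 + 36), the inverse is cos(6*t).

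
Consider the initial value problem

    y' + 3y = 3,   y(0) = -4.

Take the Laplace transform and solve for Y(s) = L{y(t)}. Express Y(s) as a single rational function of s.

Y(s) = (-4*s + 3)/(s^2 + 3*s)

Transform both sides with L{·}.
With L{y'} = sY - y(0) = sY - (-4): the LHS transforms to (s + 3)Y - (-4).
The right side is L{3} = 3/s.
So (s + 3)Y = 3/s + (-4).
Divide through and combine into a single rational function.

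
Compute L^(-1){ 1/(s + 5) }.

Since L{e^(-5t)} = 1/(s + 5), the inverse is exp(-5*t).

exp(-5*t)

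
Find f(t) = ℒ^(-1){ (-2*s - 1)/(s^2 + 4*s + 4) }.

f(t) = 3*t*exp(-2*t) - 2*exp(-2*t)

Factor the denominator: s^2 + 4*s + 4 = (s + 2)^2.
Partial fraction decomposition gives [-2/(s + 2)] + [3/(s + 2)^2].
Invert each term: -2/(s + 2) ↔ -2e^(-2t); 3/(s + 2)^2 ↔ 3t·e^(-2t).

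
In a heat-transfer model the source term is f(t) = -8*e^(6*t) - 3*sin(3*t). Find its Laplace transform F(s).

Apply the Laplace transform termwise.
(-3)·[L{sin(3t)} = 3/(s^2 + 9)]; (-8)·[L{e^(6t)} = 1/(s - 6)].

F(s) = -9/(s^2 + 9) - 8/(s - 6)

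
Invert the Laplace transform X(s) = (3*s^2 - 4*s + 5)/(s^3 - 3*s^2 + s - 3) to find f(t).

f(t) = 2*exp(3*t) - sin(t) + cos(t)

Factor the denominator: s^3 - 3*s^2 + s - 3 = (s - 3)*(s^2 + 1).
Partial fraction decomposition gives [2/(s - 3)] + [s/(s^2 + 1)] + [-1/(s^2 + 1)].
Invert each term: 2/(s - 3) ↔ 2e^(3t); 1·s/(s^2 + 1) ↔ cos(t); -1·1/(s^2 + 1) ↔ -sin(t).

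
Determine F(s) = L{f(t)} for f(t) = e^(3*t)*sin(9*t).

F(s) = 9/((s - 3)^2 + 81)

L{sin(9t)} = 9/(s^2 + 81).
By the first shifting theorem, multiplying by e^(3t) replaces s with s - 3.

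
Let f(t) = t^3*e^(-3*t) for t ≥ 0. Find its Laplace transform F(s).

L{t^3} = 3!/s^4 = 6/s^4.
By the first shifting theorem, multiplying by e^(-3t) replaces s with s + 3.

F(s) = 6/(s + 3)^4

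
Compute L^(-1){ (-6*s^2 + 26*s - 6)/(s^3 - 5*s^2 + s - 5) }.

Factor the denominator: s^3 - 5*s^2 + s - 5 = (s - 5)*(s^2 + 1).
Partial fraction decomposition gives [-1/(s - 5)] + [-5*s/(s^2 + 1)] + [1/(s^2 + 1)].
Invert each term: -1/(s - 5) ↔ -e^(5t); -5·s/(s^2 + 1) ↔ -5cos(t); 1·1/(s^2 + 1) ↔ sin(t).

-exp(5*t) + sin(t) - 5*cos(t)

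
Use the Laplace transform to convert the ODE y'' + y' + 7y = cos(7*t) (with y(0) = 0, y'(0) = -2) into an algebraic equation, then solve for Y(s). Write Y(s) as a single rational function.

Y(s) = (-2*s^2 + s - 98)/(s^4 + s^3 + 56*s^2 + 49*s + 343)

Laplace-transform each side.
The derivative rules (L{y''} = s^2 Y - s·y(0) - y'(0) and L{y'} = sY - y(0), with y(0) = 0, y'(0) = -2) turn the left side into (s^2 + s + 7)Y - (-2).
The right side is L{cos(7*t)} = s/(s^2 + 49).
So (s^2 + s + 7)Y = s/(s^2 + 49) + (-2).
Solve for Y(s) and write it as one ratio of polynomials.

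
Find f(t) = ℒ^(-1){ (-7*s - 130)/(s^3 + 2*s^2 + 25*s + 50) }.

f(t) = -3*sin(5*t) + 4*cos(5*t) - 4*exp(-2*t)

Factor the denominator: s^3 + 2*s^2 + 25*s + 50 = (s + 2)*(s^2 + 25).
Partial fraction decomposition gives [-4/(s + 2)] + [4*s/(s^2 + 25)] + [-15/(s^2 + 25)].
Invert each term: -4/(s + 2) ↔ -4e^(-2t); 4·s/(s^2 + 25) ↔ 4cos(5t); -3·5/(s^2 + 25) ↔ -3sin(5t).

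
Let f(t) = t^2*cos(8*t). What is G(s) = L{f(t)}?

G(s) = 2*s*(s^2 - 192)/(s^2 + 64)^3

L{cos(8t)} = s/(s^2 + 64).
Then apply L{t^2·g(t)} = (-1)^2 d^2/ds^2[H(s)] with H(s) = s/(s^2 + 64):
differentiating 2 times and applying the sign gives 2*s*(s^2 - 192)/(s^2 + 64)^3.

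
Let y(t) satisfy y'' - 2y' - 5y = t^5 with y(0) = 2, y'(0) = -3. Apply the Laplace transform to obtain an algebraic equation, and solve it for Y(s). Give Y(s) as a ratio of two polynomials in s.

Y(s) = (2*s^7 - 7*s^6 + 120)/(s^8 - 2*s^7 - 5*s^6)

Take the Laplace transform of both sides.
With L{y''} = s^2 Y - s·y(0) - y'(0) and L{y'} = sY - y(0), with y(0) = 2, y'(0) = -3: the LHS transforms to (s^2 - 2*s - 5)Y - (2*s - 7).
The right side is L{t^5} = 120/s^6.
So (s^2 - 2*s - 5)Y = 120/s^6 + (2*s - 7).
Divide through and combine into a single rational function.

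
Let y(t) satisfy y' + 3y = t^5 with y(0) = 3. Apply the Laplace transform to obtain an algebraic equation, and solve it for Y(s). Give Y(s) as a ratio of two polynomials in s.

Y(s) = (3*s^6 + 120)/(s^7 + 3*s^6)

Apply the Laplace transform to the equation.
The derivative rules (L{y'} = sY - y(0) = sY - 3) turn the left side into (s + 3)Y - (3).
The right side is L{t^5} = 120/s^6.
So (s + 3)Y = 120/s^6 + (3).
Solve for Y(s) and write it as one ratio of polynomials.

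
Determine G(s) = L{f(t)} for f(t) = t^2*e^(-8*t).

L{e^(-8t)} = 1/(s + 8).
Then apply L{t^2·g(t)} = (-1)^2 d^2/ds^2[H(s)] with H(s) = 1/(s + 8):
differentiating 2 times and applying the sign gives 2/(s + 8)^3.

G(s) = 2/(s + 8)^3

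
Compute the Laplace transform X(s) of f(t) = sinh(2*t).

L{sinh(2t)} = 2/(s^2 - 4).

X(s) = 2/(s^2 - 4)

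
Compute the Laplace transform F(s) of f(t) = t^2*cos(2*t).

L{cos(2t)} = s/(s^2 + 4).
Then apply L{t^2·g(t)} = (-1)^2 d^2/ds^2[G(s)] with G(s) = s/(s^2 + 4):
differentiating 2 times and applying the sign gives 2*s*(s^2 - 12)/(s^2 + 4)^3.

F(s) = 2*s*(s^2 - 12)/(s^2 + 4)^3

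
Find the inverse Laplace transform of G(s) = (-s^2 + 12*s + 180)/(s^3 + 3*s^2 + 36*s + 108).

Factor the denominator: s^3 + 3*s^2 + 36*s + 108 = (s + 3)*(s^2 + 36).
Partial fraction decomposition gives [3/(s + 3)] + [-4*s/(s^2 + 36)] + [24/(s^2 + 36)].
Invert each term: 3/(s + 3) ↔ 3e^(-3t); -4·s/(s^2 + 36) ↔ -4cos(6t); 4·6/(s^2 + 36) ↔ 4sin(6t).

4*sin(6*t) - 4*cos(6*t) + 3*exp(-3*t)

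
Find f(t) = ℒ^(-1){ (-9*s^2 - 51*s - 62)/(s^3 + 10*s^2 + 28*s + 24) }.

f(t) = t*exp(-2*t) - 4*exp(-2*t) - 5*exp(-6*t)

Factor the denominator: s^3 + 10*s^2 + 28*s + 24 = (s + 2)^2*(s + 6).
Partial fraction decomposition gives [-4/(s + 2)] + [(s + 2)^(-2)] + [-5/(s + 6)].
Invert each term: -4/(s + 2) ↔ -4e^(-2t); 1/(s + 2)^2 ↔ t·e^(-2t); -5/(s + 6) ↔ -5e^(-6t).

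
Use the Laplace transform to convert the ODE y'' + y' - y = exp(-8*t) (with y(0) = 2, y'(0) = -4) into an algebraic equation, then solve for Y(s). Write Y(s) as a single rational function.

Y(s) = (2*s^2 + 14*s - 15)/(s^3 + 9*s^2 + 7*s - 8)

Take the Laplace transform of both sides.
The derivative rules (L{y''} = s^2 Y - s·y(0) - y'(0) and L{y'} = sY - y(0), with y(0) = 2, y'(0) = -4) turn the left side into (s^2 + s - 1)Y - (2*s - 2).
The right side is L{exp(-8*t)} = 1/(s + 8).
So (s^2 + s - 1)Y = 1/(s + 8) + (2*s - 2).
Isolate Y and clear denominators.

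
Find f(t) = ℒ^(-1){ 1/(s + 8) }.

Since L{e^(-8t)} = 1/(s + 8), the inverse is e^(-8*t).

f(t) = exp(-8*t)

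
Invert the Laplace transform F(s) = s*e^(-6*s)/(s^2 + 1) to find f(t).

The factor e^(-6s) signals a time shift by c = 6 (second shifting theorem).
L{cos(t)} = s/(s^2 + 1), so L^-1{s/(s^2 + 1)} = cos(t).
Hence the inverse is u(t - 6) times that function evaluated at t - 6.

f(t) = Heaviside(t - 6)*(cos(t - 6))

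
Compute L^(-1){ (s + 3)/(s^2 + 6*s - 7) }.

exp(-3*t)*cosh(4*t)

Rewrite the denominator: s^2 + 6*s - 7 = (s + 3)^2 - 16.
The form in (s + 3) signals a first-shifting-theorem factor e^(-3t).
Since L{cosh(4t)} = s/(s^2 - 16), the inverse is e^(-3*t)*cosh(4*t).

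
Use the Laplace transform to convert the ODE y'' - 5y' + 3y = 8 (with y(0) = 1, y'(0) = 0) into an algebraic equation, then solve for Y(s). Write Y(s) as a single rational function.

Y(s) = (s^2 - 5*s + 8)/(s^3 - 5*s^2 + 3*s)

Take the Laplace transform of both sides.
The derivative rules (L{y''} = s^2 Y - s·y(0) - y'(0) and L{y'} = sY - y(0), with y(0) = 1, y'(0) = 0) turn the left side into (s^2 - 5*s + 3)Y - (s - 5).
The right side is L{8} = 8/s.
So (s^2 - 5*s + 3)Y = 8/s + (s - 5).
Isolate Y and clear denominators.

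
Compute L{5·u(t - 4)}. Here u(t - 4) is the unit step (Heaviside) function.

By the second shifting theorem, L{u(t - c)·g(t - c)} = e^(-cs)·G(s) with c = 4 and G(s) = L{g(t)}.
L{5} = 5/s.

5*exp(-4*s)/s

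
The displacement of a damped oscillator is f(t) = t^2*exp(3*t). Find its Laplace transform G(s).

G(s) = 2/(s - 3)^3

L{e^(3t)} = 1/(s - 3).
Then apply L{t^2·g(t)} = (-1)^2 d^2/ds^2[H(s)] with H(s) = 1/(s - 3):
differentiating 2 times and applying the sign gives 2/(s - 3)^3.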